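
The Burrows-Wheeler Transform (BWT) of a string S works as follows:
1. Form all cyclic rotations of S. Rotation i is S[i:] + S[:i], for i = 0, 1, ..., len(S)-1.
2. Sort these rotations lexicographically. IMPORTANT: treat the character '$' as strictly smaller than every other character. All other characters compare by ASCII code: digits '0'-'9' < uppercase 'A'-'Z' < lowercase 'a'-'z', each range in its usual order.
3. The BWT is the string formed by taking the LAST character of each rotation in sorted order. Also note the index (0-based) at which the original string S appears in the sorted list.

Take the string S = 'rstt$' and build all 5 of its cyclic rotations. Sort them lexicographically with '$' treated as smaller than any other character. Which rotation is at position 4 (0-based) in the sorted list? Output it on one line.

Answer: tt$rs

Derivation:
All 5 rotations (rotation i = S[i:]+S[:i]):
  rot[0] = rstt$
  rot[1] = stt$r
  rot[2] = tt$rs
  rot[3] = t$rst
  rot[4] = $rstt
Sorted (with $ < everything):
  sorted[0] = $rstt
  sorted[1] = rstt$
  sorted[2] = stt$r
  sorted[3] = t$rst
  sorted[4] = tt$rs
sorted[4] = tt$rs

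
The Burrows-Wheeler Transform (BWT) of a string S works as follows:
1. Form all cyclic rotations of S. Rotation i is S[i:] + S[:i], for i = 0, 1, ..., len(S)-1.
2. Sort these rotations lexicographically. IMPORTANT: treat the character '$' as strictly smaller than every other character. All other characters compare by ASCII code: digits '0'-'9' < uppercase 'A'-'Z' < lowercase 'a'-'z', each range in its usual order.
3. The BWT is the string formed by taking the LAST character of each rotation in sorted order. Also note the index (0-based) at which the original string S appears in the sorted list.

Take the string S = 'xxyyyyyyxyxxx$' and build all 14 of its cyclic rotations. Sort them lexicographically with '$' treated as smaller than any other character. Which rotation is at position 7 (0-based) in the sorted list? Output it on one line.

Answer: yxxx$xxyyyyyyx

Derivation:
All 14 rotations (rotation i = S[i:]+S[:i]):
  rot[0] = xxyyyyyyxyxxx$
  rot[1] = xyyyyyyxyxxx$x
  rot[2] = yyyyyyxyxxx$xx
  rot[3] = yyyyyxyxxx$xxy
  rot[4] = yyyyxyxxx$xxyy
  rot[5] = yyyxyxxx$xxyyy
  rot[6] = yyxyxxx$xxyyyy
  rot[7] = yxyxxx$xxyyyyy
  rot[8] = xyxxx$xxyyyyyy
  rot[9] = yxxx$xxyyyyyyx
  rot[10] = xxx$xxyyyyyyxy
  rot[11] = xx$xxyyyyyyxyx
  rot[12] = x$xxyyyyyyxyxx
  rot[13] = $xxyyyyyyxyxxx
Sorted (with $ < everything):
  sorted[0] = $xxyyyyyyxyxxx
  sorted[1] = x$xxyyyyyyxyxx
  sorted[2] = xx$xxyyyyyyxyx
  sorted[3] = xxx$xxyyyyyyxy
  sorted[4] = xxyyyyyyxyxxx$
  sorted[5] = xyxxx$xxyyyyyy
  sorted[6] = xyyyyyyxyxxx$x
  sorted[7] = yxxx$xxyyyyyyx
  sorted[8] = yxyxxx$xxyyyyy
  sorted[9] = yyxyxxx$xxyyyy
  sorted[10] = yyyxyxxx$xxyyy
  sorted[11] = yyyyxyxxx$xxyy
  sorted[12] = yyyyyxyxxx$xxy
  sorted[13] = yyyyyyxyxxx$xx
sorted[7] = yxxx$xxyyyyyyx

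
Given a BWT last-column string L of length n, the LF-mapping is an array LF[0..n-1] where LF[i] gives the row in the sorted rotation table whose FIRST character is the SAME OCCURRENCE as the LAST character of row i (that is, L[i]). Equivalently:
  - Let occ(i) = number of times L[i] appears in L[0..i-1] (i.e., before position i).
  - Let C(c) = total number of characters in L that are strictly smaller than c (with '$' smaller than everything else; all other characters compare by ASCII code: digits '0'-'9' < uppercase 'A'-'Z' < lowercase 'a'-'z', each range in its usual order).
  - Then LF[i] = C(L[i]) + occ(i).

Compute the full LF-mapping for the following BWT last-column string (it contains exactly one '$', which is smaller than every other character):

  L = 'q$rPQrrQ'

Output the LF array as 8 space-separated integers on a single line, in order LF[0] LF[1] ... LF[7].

Char counts: '$':1, 'P':1, 'Q':2, 'q':1, 'r':3
C (first-col start): C('$')=0, C('P')=1, C('Q')=2, C('q')=4, C('r')=5
L[0]='q': occ=0, LF[0]=C('q')+0=4+0=4
L[1]='$': occ=0, LF[1]=C('$')+0=0+0=0
L[2]='r': occ=0, LF[2]=C('r')+0=5+0=5
L[3]='P': occ=0, LF[3]=C('P')+0=1+0=1
L[4]='Q': occ=0, LF[4]=C('Q')+0=2+0=2
L[5]='r': occ=1, LF[5]=C('r')+1=5+1=6
L[6]='r': occ=2, LF[6]=C('r')+2=5+2=7
L[7]='Q': occ=1, LF[7]=C('Q')+1=2+1=3

Answer: 4 0 5 1 2 6 7 3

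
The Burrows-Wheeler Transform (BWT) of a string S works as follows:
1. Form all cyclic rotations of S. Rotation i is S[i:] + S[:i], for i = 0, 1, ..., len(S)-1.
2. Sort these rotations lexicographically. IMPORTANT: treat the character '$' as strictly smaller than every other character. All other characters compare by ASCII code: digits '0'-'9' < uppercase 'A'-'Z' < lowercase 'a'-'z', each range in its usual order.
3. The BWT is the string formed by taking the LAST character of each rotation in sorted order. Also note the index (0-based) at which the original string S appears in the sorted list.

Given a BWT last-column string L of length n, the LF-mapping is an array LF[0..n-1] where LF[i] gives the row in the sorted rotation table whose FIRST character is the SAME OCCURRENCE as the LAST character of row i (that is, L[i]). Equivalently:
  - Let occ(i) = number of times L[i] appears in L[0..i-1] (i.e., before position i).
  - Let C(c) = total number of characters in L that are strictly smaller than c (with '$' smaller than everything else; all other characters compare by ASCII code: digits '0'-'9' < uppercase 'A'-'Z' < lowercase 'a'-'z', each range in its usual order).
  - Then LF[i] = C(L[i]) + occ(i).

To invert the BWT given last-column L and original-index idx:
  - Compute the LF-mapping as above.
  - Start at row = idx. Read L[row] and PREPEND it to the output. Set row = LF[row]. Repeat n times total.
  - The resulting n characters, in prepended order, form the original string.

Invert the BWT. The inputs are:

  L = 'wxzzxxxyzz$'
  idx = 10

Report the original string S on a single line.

LF mapping: 1 2 7 8 3 4 5 6 9 10 0
Walk LF starting at row 10, prepending L[row]:
  step 1: row=10, L[10]='$', prepend. Next row=LF[10]=0
  step 2: row=0, L[0]='w', prepend. Next row=LF[0]=1
  step 3: row=1, L[1]='x', prepend. Next row=LF[1]=2
  step 4: row=2, L[2]='z', prepend. Next row=LF[2]=7
  step 5: row=7, L[7]='y', prepend. Next row=LF[7]=6
  step 6: row=6, L[6]='x', prepend. Next row=LF[6]=5
  step 7: row=5, L[5]='x', prepend. Next row=LF[5]=4
  step 8: row=4, L[4]='x', prepend. Next row=LF[4]=3
  step 9: row=3, L[3]='z', prepend. Next row=LF[3]=8
  step 10: row=8, L[8]='z', prepend. Next row=LF[8]=9
  step 11: row=9, L[9]='z', prepend. Next row=LF[9]=10
Reversed output: zzzxxxyzxw$

Answer: zzzxxxyzxw$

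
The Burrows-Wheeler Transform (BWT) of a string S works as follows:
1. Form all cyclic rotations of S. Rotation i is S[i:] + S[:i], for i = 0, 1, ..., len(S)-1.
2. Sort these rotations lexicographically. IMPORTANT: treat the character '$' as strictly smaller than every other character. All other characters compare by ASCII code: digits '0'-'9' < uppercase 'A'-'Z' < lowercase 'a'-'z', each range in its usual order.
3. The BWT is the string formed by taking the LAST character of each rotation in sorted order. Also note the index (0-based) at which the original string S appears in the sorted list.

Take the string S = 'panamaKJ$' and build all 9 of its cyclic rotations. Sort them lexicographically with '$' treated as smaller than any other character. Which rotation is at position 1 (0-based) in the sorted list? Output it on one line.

All 9 rotations (rotation i = S[i:]+S[:i]):
  rot[0] = panamaKJ$
  rot[1] = anamaKJ$p
  rot[2] = namaKJ$pa
  rot[3] = amaKJ$pan
  rot[4] = maKJ$pana
  rot[5] = aKJ$panam
  rot[6] = KJ$panama
  rot[7] = J$panamaK
  rot[8] = $panamaKJ
Sorted (with $ < everything):
  sorted[0] = $panamaKJ
  sorted[1] = J$panamaK
  sorted[2] = KJ$panama
  sorted[3] = aKJ$panam
  sorted[4] = amaKJ$pan
  sorted[5] = anamaKJ$p
  sorted[6] = maKJ$pana
  sorted[7] = namaKJ$pa
  sorted[8] = panamaKJ$
sorted[1] = J$panamaK

Answer: J$panamaK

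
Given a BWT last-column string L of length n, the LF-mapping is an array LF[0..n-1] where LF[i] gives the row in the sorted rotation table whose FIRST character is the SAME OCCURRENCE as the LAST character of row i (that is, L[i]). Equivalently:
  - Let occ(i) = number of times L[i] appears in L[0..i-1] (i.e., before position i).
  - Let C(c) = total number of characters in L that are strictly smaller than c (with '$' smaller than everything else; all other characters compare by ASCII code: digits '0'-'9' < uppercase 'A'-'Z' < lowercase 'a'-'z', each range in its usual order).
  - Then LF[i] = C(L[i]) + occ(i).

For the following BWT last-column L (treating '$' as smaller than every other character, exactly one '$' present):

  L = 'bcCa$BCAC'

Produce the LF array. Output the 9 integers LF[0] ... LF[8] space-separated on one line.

Answer: 7 8 3 6 0 2 4 1 5

Derivation:
Char counts: '$':1, 'A':1, 'B':1, 'C':3, 'a':1, 'b':1, 'c':1
C (first-col start): C('$')=0, C('A')=1, C('B')=2, C('C')=3, C('a')=6, C('b')=7, C('c')=8
L[0]='b': occ=0, LF[0]=C('b')+0=7+0=7
L[1]='c': occ=0, LF[1]=C('c')+0=8+0=8
L[2]='C': occ=0, LF[2]=C('C')+0=3+0=3
L[3]='a': occ=0, LF[3]=C('a')+0=6+0=6
L[4]='$': occ=0, LF[4]=C('$')+0=0+0=0
L[5]='B': occ=0, LF[5]=C('B')+0=2+0=2
L[6]='C': occ=1, LF[6]=C('C')+1=3+1=4
L[7]='A': occ=0, LF[7]=C('A')+0=1+0=1
L[8]='C': occ=2, LF[8]=C('C')+2=3+2=5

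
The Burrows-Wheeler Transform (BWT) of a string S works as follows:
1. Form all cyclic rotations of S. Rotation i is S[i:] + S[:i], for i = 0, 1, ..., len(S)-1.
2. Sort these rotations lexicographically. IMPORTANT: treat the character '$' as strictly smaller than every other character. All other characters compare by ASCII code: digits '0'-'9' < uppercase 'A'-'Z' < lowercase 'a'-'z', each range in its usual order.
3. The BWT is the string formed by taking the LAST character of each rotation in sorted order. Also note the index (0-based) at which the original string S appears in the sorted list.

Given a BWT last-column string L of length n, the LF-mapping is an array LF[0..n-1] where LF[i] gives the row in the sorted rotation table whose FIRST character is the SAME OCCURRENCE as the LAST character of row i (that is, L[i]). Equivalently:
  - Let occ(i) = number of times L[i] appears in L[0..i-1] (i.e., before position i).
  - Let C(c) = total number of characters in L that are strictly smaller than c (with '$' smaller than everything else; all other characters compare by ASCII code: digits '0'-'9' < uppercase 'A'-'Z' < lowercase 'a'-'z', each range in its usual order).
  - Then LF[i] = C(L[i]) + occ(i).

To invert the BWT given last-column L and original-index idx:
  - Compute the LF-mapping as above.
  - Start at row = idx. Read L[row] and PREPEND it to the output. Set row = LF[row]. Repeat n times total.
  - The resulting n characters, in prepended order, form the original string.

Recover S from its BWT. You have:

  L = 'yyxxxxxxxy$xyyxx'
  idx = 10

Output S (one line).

LF mapping: 11 12 1 2 3 4 5 6 7 13 0 8 14 15 9 10
Walk LF starting at row 10, prepending L[row]:
  step 1: row=10, L[10]='$', prepend. Next row=LF[10]=0
  step 2: row=0, L[0]='y', prepend. Next row=LF[0]=11
  step 3: row=11, L[11]='x', prepend. Next row=LF[11]=8
  step 4: row=8, L[8]='x', prepend. Next row=LF[8]=7
  step 5: row=7, L[7]='x', prepend. Next row=LF[7]=6
  step 6: row=6, L[6]='x', prepend. Next row=LF[6]=5
  step 7: row=5, L[5]='x', prepend. Next row=LF[5]=4
  step 8: row=4, L[4]='x', prepend. Next row=LF[4]=3
  step 9: row=3, L[3]='x', prepend. Next row=LF[3]=2
  step 10: row=2, L[2]='x', prepend. Next row=LF[2]=1
  step 11: row=1, L[1]='y', prepend. Next row=LF[1]=12
  step 12: row=12, L[12]='y', prepend. Next row=LF[12]=14
  step 13: row=14, L[14]='x', prepend. Next row=LF[14]=9
  step 14: row=9, L[9]='y', prepend. Next row=LF[9]=13
  step 15: row=13, L[13]='y', prepend. Next row=LF[13]=15
  step 16: row=15, L[15]='x', prepend. Next row=LF[15]=10
Reversed output: xyyxyyxxxxxxxxy$

Answer: xyyxyyxxxxxxxxy$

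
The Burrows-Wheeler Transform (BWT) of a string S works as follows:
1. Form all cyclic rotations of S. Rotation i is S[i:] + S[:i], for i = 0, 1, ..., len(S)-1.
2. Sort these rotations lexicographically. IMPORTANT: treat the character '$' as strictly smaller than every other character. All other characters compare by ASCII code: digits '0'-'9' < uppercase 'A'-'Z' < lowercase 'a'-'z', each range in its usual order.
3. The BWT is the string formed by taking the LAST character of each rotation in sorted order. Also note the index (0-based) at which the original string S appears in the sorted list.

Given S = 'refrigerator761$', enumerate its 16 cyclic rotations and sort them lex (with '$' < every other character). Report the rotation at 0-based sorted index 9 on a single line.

All 16 rotations (rotation i = S[i:]+S[:i]):
  rot[0] = refrigerator761$
  rot[1] = efrigerator761$r
  rot[2] = frigerator761$re
  rot[3] = rigerator761$ref
  rot[4] = igerator761$refr
  rot[5] = gerator761$refri
  rot[6] = erator761$refrig
  rot[7] = rator761$refrige
  rot[8] = ator761$refriger
  rot[9] = tor761$refrigera
  rot[10] = or761$refrigerat
  rot[11] = r761$refrigerato
  rot[12] = 761$refrigerator
  rot[13] = 61$refrigerator7
  rot[14] = 1$refrigerator76
  rot[15] = $refrigerator761
Sorted (with $ < everything):
  sorted[0] = $refrigerator761
  sorted[1] = 1$refrigerator76
  sorted[2] = 61$refrigerator7
  sorted[3] = 761$refrigerator
  sorted[4] = ator761$refriger
  sorted[5] = efrigerator761$r
  sorted[6] = erator761$refrig
  sorted[7] = frigerator761$re
  sorted[8] = gerator761$refri
  sorted[9] = igerator761$refr
  sorted[10] = or761$refrigerat
  sorted[11] = r761$refrigerato
  sorted[12] = rator761$refrige
  sorted[13] = refrigerator761$
  sorted[14] = rigerator761$ref
  sorted[15] = tor761$refrigera
sorted[9] = igerator761$refr

Answer: igerator761$refr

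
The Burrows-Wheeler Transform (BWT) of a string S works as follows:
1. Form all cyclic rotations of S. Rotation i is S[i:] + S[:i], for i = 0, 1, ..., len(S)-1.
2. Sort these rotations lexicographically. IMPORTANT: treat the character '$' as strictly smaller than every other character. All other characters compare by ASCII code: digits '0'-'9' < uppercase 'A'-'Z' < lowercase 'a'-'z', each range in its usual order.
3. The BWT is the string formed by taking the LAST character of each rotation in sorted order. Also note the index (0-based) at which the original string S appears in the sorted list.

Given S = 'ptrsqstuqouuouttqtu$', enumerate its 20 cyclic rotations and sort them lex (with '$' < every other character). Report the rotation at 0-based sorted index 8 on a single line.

Answer: sqstuqouuouttqtu$ptr

Derivation:
All 20 rotations (rotation i = S[i:]+S[:i]):
  rot[0] = ptrsqstuqouuouttqtu$
  rot[1] = trsqstuqouuouttqtu$p
  rot[2] = rsqstuqouuouttqtu$pt
  rot[3] = sqstuqouuouttqtu$ptr
  rot[4] = qstuqouuouttqtu$ptrs
  rot[5] = stuqouuouttqtu$ptrsq
  rot[6] = tuqouuouttqtu$ptrsqs
  rot[7] = uqouuouttqtu$ptrsqst
  rot[8] = qouuouttqtu$ptrsqstu
  rot[9] = ouuouttqtu$ptrsqstuq
  rot[10] = uuouttqtu$ptrsqstuqo
  rot[11] = uouttqtu$ptrsqstuqou
  rot[12] = outtqtu$ptrsqstuqouu
  rot[13] = uttqtu$ptrsqstuqouuo
  rot[14] = ttqtu$ptrsqstuqouuou
  rot[15] = tqtu$ptrsqstuqouuout
  rot[16] = qtu$ptrsqstuqouuoutt
  rot[17] = tu$ptrsqstuqouuouttq
  rot[18] = u$ptrsqstuqouuouttqt
  rot[19] = $ptrsqstuqouuouttqtu
Sorted (with $ < everything):
  sorted[0] = $ptrsqstuqouuouttqtu
  sorted[1] = outtqtu$ptrsqstuqouu
  sorted[2] = ouuouttqtu$ptrsqstuq
  sorted[3] = ptrsqstuqouuouttqtu$
  sorted[4] = qouuouttqtu$ptrsqstu
  sorted[5] = qstuqouuouttqtu$ptrs
  sorted[6] = qtu$ptrsqstuqouuoutt
  sorted[7] = rsqstuqouuouttqtu$pt
  sorted[8] = sqstuqouuouttqtu$ptr
  sorted[9] = stuqouuouttqtu$ptrsq
  sorted[10] = tqtu$ptrsqstuqouuout
  sorted[11] = trsqstuqouuouttqtu$p
  sorted[12] = ttqtu$ptrsqstuqouuou
  sorted[13] = tu$ptrsqstuqouuouttq
  sorted[14] = tuqouuouttqtu$ptrsqs
  sorted[15] = u$ptrsqstuqouuouttqt
  sorted[16] = uouttqtu$ptrsqstuqou
  sorted[17] = uqouuouttqtu$ptrsqst
  sorted[18] = uttqtu$ptrsqstuqouuo
  sorted[19] = uuouttqtu$ptrsqstuqo
sorted[8] = sqstuqouuouttqtu$ptr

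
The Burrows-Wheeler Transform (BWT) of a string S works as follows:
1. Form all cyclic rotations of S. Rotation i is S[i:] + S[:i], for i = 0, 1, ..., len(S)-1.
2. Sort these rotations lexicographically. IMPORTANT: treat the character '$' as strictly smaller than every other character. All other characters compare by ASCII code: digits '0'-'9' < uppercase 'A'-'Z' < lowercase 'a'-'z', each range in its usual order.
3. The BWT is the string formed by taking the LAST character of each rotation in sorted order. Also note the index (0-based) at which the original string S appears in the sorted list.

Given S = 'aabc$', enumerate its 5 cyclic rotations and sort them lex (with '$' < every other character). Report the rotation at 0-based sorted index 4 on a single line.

All 5 rotations (rotation i = S[i:]+S[:i]):
  rot[0] = aabc$
  rot[1] = abc$a
  rot[2] = bc$aa
  rot[3] = c$aab
  rot[4] = $aabc
Sorted (with $ < everything):
  sorted[0] = $aabc
  sorted[1] = aabc$
  sorted[2] = abc$a
  sorted[3] = bc$aa
  sorted[4] = c$aab
sorted[4] = c$aab

Answer: c$aab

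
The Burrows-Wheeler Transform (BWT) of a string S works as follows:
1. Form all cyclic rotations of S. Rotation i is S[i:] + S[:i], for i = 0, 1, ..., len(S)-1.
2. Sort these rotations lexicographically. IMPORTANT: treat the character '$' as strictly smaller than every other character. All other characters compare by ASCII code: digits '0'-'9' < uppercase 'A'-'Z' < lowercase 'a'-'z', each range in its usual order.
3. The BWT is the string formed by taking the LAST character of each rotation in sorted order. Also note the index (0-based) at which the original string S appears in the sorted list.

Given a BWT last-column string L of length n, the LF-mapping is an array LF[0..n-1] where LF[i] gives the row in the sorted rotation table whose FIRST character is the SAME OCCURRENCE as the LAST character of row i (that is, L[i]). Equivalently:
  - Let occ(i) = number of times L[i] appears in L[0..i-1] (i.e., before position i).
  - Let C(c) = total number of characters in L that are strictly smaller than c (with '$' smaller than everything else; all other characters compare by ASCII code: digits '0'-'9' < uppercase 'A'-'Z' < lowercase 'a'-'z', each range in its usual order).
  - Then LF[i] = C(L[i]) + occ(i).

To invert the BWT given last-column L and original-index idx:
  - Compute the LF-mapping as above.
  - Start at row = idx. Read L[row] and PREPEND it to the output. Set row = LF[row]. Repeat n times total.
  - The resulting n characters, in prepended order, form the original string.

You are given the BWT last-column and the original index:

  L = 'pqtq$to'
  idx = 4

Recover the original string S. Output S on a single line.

LF mapping: 2 3 5 4 0 6 1
Walk LF starting at row 4, prepending L[row]:
  step 1: row=4, L[4]='$', prepend. Next row=LF[4]=0
  step 2: row=0, L[0]='p', prepend. Next row=LF[0]=2
  step 3: row=2, L[2]='t', prepend. Next row=LF[2]=5
  step 4: row=5, L[5]='t', prepend. Next row=LF[5]=6
  step 5: row=6, L[6]='o', prepend. Next row=LF[6]=1
  step 6: row=1, L[1]='q', prepend. Next row=LF[1]=3
  step 7: row=3, L[3]='q', prepend. Next row=LF[3]=4
Reversed output: qqottp$

Answer: qqottp$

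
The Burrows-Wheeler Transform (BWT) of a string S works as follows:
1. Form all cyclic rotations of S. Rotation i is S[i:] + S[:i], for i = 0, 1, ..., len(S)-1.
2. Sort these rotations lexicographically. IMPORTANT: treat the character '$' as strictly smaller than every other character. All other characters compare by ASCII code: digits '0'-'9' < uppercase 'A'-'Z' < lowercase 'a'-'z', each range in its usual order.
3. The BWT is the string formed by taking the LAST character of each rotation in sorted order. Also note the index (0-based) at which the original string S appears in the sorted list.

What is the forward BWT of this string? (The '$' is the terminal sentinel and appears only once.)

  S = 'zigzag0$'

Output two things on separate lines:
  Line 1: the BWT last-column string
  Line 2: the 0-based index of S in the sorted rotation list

All 8 rotations (rotation i = S[i:]+S[:i]):
  rot[0] = zigzag0$
  rot[1] = igzag0$z
  rot[2] = gzag0$zi
  rot[3] = zag0$zig
  rot[4] = ag0$zigz
  rot[5] = g0$zigza
  rot[6] = 0$zigzag
  rot[7] = $zigzag0
Sorted (with $ < everything):
  sorted[0] = $zigzag0  (last char: '0')
  sorted[1] = 0$zigzag  (last char: 'g')
  sorted[2] = ag0$zigz  (last char: 'z')
  sorted[3] = g0$zigza  (last char: 'a')
  sorted[4] = gzag0$zi  (last char: 'i')
  sorted[5] = igzag0$z  (last char: 'z')
  sorted[6] = zag0$zig  (last char: 'g')
  sorted[7] = zigzag0$  (last char: '$')
Last column: 0gzaizg$
Original string S is at sorted index 7

Answer: 0gzaizg$
7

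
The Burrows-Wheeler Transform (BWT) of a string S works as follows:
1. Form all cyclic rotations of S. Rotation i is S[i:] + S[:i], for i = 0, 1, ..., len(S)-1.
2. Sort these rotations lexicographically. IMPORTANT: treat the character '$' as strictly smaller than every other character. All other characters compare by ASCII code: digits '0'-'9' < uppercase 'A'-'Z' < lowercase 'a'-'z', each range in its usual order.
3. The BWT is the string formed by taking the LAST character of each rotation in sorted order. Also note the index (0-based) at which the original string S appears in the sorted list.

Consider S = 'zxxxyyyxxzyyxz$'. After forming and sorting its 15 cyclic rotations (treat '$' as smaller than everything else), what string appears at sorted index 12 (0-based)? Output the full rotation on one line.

All 15 rotations (rotation i = S[i:]+S[:i]):
  rot[0] = zxxxyyyxxzyyxz$
  rot[1] = xxxyyyxxzyyxz$z
  rot[2] = xxyyyxxzyyxz$zx
  rot[3] = xyyyxxzyyxz$zxx
  rot[4] = yyyxxzyyxz$zxxx
  rot[5] = yyxxzyyxz$zxxxy
  rot[6] = yxxzyyxz$zxxxyy
  rot[7] = xxzyyxz$zxxxyyy
  rot[8] = xzyyxz$zxxxyyyx
  rot[9] = zyyxz$zxxxyyyxx
  rot[10] = yyxz$zxxxyyyxxz
  rot[11] = yxz$zxxxyyyxxzy
  rot[12] = xz$zxxxyyyxxzyy
  rot[13] = z$zxxxyyyxxzyyx
  rot[14] = $zxxxyyyxxzyyxz
Sorted (with $ < everything):
  sorted[0] = $zxxxyyyxxzyyxz
  sorted[1] = xxxyyyxxzyyxz$z
  sorted[2] = xxyyyxxzyyxz$zx
  sorted[3] = xxzyyxz$zxxxyyy
  sorted[4] = xyyyxxzyyxz$zxx
  sorted[5] = xz$zxxxyyyxxzyy
  sorted[6] = xzyyxz$zxxxyyyx
  sorted[7] = yxxzyyxz$zxxxyy
  sorted[8] = yxz$zxxxyyyxxzy
  sorted[9] = yyxxzyyxz$zxxxy
  sorted[10] = yyxz$zxxxyyyxxz
  sorted[11] = yyyxxzyyxz$zxxx
  sorted[12] = z$zxxxyyyxxzyyx
  sorted[13] = zxxxyyyxxzyyxz$
  sorted[14] = zyyxz$zxxxyyyxx
sorted[12] = z$zxxxyyyxxzyyx

Answer: z$zxxxyyyxxzyyx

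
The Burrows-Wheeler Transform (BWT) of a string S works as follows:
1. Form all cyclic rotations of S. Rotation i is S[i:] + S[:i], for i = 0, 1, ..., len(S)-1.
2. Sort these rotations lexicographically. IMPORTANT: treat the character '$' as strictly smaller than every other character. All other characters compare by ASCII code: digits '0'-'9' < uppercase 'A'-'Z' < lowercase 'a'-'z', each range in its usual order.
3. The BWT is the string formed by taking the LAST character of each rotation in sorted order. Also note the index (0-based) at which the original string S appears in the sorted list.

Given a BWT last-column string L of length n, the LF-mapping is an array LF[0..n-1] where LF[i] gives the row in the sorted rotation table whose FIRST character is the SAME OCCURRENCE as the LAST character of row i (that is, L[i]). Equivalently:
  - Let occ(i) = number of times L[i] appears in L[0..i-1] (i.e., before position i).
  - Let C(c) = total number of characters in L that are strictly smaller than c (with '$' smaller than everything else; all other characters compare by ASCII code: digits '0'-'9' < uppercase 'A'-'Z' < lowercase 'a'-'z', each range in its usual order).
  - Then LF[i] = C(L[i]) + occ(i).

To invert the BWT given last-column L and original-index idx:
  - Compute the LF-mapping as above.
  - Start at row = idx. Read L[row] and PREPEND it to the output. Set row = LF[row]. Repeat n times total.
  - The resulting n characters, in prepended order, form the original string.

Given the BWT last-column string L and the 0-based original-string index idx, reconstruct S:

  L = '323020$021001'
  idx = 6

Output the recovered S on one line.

Answer: 120220013003$

Derivation:
LF mapping: 11 8 12 1 9 2 0 3 10 6 4 5 7
Walk LF starting at row 6, prepending L[row]:
  step 1: row=6, L[6]='$', prepend. Next row=LF[6]=0
  step 2: row=0, L[0]='3', prepend. Next row=LF[0]=11
  step 3: row=11, L[11]='0', prepend. Next row=LF[11]=5
  step 4: row=5, L[5]='0', prepend. Next row=LF[5]=2
  step 5: row=2, L[2]='3', prepend. Next row=LF[2]=12
  step 6: row=12, L[12]='1', prepend. Next row=LF[12]=7
  step 7: row=7, L[7]='0', prepend. Next row=LF[7]=3
  step 8: row=3, L[3]='0', prepend. Next row=LF[3]=1
  step 9: row=1, L[1]='2', prepend. Next row=LF[1]=8
  step 10: row=8, L[8]='2', prepend. Next row=LF[8]=10
  step 11: row=10, L[10]='0', prepend. Next row=LF[10]=4
  step 12: row=4, L[4]='2', prepend. Next row=LF[4]=9
  step 13: row=9, L[9]='1', prepend. Next row=LF[9]=6
Reversed output: 120220013003$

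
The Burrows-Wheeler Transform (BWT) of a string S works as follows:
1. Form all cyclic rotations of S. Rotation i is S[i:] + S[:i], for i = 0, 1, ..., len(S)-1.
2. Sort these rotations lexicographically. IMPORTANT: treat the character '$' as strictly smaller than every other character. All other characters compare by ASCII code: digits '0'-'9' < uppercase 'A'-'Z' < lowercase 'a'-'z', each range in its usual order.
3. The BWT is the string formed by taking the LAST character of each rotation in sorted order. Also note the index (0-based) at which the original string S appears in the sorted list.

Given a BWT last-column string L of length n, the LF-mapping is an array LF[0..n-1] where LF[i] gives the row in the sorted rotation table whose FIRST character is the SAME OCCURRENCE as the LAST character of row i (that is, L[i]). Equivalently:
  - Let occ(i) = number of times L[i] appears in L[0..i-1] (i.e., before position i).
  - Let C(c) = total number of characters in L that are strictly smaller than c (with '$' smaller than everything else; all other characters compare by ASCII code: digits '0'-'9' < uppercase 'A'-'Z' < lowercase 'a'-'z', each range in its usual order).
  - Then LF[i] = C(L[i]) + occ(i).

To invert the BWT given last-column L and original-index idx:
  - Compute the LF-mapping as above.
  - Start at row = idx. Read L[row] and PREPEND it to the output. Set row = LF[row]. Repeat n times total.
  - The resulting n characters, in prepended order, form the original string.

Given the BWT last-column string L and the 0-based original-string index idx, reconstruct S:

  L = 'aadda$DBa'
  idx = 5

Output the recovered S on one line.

LF mapping: 3 4 7 8 5 0 2 1 6
Walk LF starting at row 5, prepending L[row]:
  step 1: row=5, L[5]='$', prepend. Next row=LF[5]=0
  step 2: row=0, L[0]='a', prepend. Next row=LF[0]=3
  step 3: row=3, L[3]='d', prepend. Next row=LF[3]=8
  step 4: row=8, L[8]='a', prepend. Next row=LF[8]=6
  step 5: row=6, L[6]='D', prepend. Next row=LF[6]=2
  step 6: row=2, L[2]='d', prepend. Next row=LF[2]=7
  step 7: row=7, L[7]='B', prepend. Next row=LF[7]=1
  step 8: row=1, L[1]='a', prepend. Next row=LF[1]=4
  step 9: row=4, L[4]='a', prepend. Next row=LF[4]=5
Reversed output: aaBdDada$

Answer: aaBdDada$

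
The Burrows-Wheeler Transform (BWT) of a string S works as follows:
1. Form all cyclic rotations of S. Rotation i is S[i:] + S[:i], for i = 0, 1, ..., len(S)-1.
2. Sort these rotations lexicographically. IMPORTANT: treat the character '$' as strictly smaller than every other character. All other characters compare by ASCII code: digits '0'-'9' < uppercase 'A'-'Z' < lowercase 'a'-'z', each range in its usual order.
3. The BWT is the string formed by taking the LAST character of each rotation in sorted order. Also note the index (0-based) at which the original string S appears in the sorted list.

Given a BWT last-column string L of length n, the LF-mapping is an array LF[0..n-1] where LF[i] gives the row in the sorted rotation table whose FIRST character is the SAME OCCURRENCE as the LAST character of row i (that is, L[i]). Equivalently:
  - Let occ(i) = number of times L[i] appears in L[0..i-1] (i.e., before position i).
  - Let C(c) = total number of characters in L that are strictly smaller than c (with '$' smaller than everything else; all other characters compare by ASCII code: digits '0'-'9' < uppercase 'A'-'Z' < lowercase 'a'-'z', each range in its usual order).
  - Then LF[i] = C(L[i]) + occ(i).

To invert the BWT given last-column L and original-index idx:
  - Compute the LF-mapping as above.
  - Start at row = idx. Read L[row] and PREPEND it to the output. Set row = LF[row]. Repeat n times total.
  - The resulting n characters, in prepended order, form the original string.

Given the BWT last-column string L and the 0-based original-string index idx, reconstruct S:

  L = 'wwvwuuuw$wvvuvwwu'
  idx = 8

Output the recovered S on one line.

LF mapping: 10 11 6 12 1 2 3 13 0 14 7 8 4 9 15 16 5
Walk LF starting at row 8, prepending L[row]:
  step 1: row=8, L[8]='$', prepend. Next row=LF[8]=0
  step 2: row=0, L[0]='w', prepend. Next row=LF[0]=10
  step 3: row=10, L[10]='v', prepend. Next row=LF[10]=7
  step 4: row=7, L[7]='w', prepend. Next row=LF[7]=13
  step 5: row=13, L[13]='v', prepend. Next row=LF[13]=9
  step 6: row=9, L[9]='w', prepend. Next row=LF[9]=14
  step 7: row=14, L[14]='w', prepend. Next row=LF[14]=15
  step 8: row=15, L[15]='w', prepend. Next row=LF[15]=16
  step 9: row=16, L[16]='u', prepend. Next row=LF[16]=5
  step 10: row=5, L[5]='u', prepend. Next row=LF[5]=2
  step 11: row=2, L[2]='v', prepend. Next row=LF[2]=6
  step 12: row=6, L[6]='u', prepend. Next row=LF[6]=3
  step 13: row=3, L[3]='w', prepend. Next row=LF[3]=12
  step 14: row=12, L[12]='u', prepend. Next row=LF[12]=4
  step 15: row=4, L[4]='u', prepend. Next row=LF[4]=1
  step 16: row=1, L[1]='w', prepend. Next row=LF[1]=11
  step 17: row=11, L[11]='v', prepend. Next row=LF[11]=8
Reversed output: vwuuwuvuuwwwvwvw$

Answer: vwuuwuvuuwwwvwvw$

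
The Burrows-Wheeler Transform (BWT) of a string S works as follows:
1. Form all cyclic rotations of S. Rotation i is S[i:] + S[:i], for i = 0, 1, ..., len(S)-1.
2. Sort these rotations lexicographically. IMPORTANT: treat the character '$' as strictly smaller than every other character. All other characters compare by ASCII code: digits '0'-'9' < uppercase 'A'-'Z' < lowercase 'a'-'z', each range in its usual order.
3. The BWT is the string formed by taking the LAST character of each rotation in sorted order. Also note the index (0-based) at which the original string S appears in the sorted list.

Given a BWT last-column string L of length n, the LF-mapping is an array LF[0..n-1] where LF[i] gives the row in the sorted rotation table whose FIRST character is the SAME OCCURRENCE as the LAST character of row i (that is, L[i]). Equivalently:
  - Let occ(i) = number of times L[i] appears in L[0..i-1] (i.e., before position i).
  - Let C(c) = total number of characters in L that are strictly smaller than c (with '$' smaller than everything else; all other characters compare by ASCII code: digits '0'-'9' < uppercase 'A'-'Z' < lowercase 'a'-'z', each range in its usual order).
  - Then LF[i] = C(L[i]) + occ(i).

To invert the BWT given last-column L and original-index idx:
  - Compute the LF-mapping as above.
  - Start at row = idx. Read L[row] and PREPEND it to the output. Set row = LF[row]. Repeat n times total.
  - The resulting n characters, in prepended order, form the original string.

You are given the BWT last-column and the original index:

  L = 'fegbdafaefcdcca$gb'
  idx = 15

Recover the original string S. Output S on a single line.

Answer: fdbafcdeabggacecf$

Derivation:
LF mapping: 13 11 16 4 9 1 14 2 12 15 6 10 7 8 3 0 17 5
Walk LF starting at row 15, prepending L[row]:
  step 1: row=15, L[15]='$', prepend. Next row=LF[15]=0
  step 2: row=0, L[0]='f', prepend. Next row=LF[0]=13
  step 3: row=13, L[13]='c', prepend. Next row=LF[13]=8
  step 4: row=8, L[8]='e', prepend. Next row=LF[8]=12
  step 5: row=12, L[12]='c', prepend. Next row=LF[12]=7
  step 6: row=7, L[7]='a', prepend. Next row=LF[7]=2
  step 7: row=2, L[2]='g', prepend. Next row=LF[2]=16
  step 8: row=16, L[16]='g', prepend. Next row=LF[16]=17
  step 9: row=17, L[17]='b', prepend. Next row=LF[17]=5
  step 10: row=5, L[5]='a', prepend. Next row=LF[5]=1
  step 11: row=1, L[1]='e', prepend. Next row=LF[1]=11
  step 12: row=11, L[11]='d', prepend. Next row=LF[11]=10
  step 13: row=10, L[10]='c', prepend. Next row=LF[10]=6
  step 14: row=6, L[6]='f', prepend. Next row=LF[6]=14
  step 15: row=14, L[14]='a', prepend. Next row=LF[14]=3
  step 16: row=3, L[3]='b', prepend. Next row=LF[3]=4
  step 17: row=4, L[4]='d', prepend. Next row=LF[4]=9
  step 18: row=9, L[9]='f', prepend. Next row=LF[9]=15
Reversed output: fdbafcdeabggacecf$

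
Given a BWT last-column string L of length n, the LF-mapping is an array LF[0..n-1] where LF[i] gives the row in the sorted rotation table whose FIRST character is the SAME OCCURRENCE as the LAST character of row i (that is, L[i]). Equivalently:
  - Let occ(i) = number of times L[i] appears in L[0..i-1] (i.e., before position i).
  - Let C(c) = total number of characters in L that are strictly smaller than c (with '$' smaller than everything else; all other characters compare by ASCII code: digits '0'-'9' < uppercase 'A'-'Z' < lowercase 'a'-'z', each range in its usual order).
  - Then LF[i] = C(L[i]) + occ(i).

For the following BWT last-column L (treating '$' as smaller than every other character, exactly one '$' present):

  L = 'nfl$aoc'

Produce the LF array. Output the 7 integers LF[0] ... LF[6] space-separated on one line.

Answer: 5 3 4 0 1 6 2

Derivation:
Char counts: '$':1, 'a':1, 'c':1, 'f':1, 'l':1, 'n':1, 'o':1
C (first-col start): C('$')=0, C('a')=1, C('c')=2, C('f')=3, C('l')=4, C('n')=5, C('o')=6
L[0]='n': occ=0, LF[0]=C('n')+0=5+0=5
L[1]='f': occ=0, LF[1]=C('f')+0=3+0=3
L[2]='l': occ=0, LF[2]=C('l')+0=4+0=4
L[3]='$': occ=0, LF[3]=C('$')+0=0+0=0
L[4]='a': occ=0, LF[4]=C('a')+0=1+0=1
L[5]='o': occ=0, LF[5]=C('o')+0=6+0=6
L[6]='c': occ=0, LF[6]=C('c')+0=2+0=2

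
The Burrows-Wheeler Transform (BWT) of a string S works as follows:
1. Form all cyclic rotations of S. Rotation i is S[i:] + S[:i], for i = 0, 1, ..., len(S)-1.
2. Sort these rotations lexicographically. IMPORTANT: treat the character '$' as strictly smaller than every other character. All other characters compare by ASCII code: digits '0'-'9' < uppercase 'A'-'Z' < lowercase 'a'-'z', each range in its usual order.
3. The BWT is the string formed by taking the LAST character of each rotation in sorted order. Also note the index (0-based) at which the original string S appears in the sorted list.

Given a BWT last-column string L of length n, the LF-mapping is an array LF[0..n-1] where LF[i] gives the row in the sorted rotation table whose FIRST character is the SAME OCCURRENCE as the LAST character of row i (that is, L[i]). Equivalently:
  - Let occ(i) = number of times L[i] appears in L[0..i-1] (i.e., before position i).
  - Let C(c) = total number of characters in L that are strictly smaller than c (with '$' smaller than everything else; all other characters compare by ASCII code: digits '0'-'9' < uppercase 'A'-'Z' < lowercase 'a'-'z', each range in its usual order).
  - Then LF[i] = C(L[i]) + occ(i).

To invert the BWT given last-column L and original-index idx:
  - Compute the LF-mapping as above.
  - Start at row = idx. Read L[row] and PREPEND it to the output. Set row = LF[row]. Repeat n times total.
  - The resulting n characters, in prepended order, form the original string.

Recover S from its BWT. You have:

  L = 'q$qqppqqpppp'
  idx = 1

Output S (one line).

LF mapping: 7 0 8 9 1 2 10 11 3 4 5 6
Walk LF starting at row 1, prepending L[row]:
  step 1: row=1, L[1]='$', prepend. Next row=LF[1]=0
  step 2: row=0, L[0]='q', prepend. Next row=LF[0]=7
  step 3: row=7, L[7]='q', prepend. Next row=LF[7]=11
  step 4: row=11, L[11]='p', prepend. Next row=LF[11]=6
  step 5: row=6, L[6]='q', prepend. Next row=LF[6]=10
  step 6: row=10, L[10]='p', prepend. Next row=LF[10]=5
  step 7: row=5, L[5]='p', prepend. Next row=LF[5]=2
  step 8: row=2, L[2]='q', prepend. Next row=LF[2]=8
  step 9: row=8, L[8]='p', prepend. Next row=LF[8]=3
  step 10: row=3, L[3]='q', prepend. Next row=LF[3]=9
  step 11: row=9, L[9]='p', prepend. Next row=LF[9]=4
  step 12: row=4, L[4]='p', prepend. Next row=LF[4]=1
Reversed output: ppqpqppqpqq$

Answer: ppqpqppqpqq$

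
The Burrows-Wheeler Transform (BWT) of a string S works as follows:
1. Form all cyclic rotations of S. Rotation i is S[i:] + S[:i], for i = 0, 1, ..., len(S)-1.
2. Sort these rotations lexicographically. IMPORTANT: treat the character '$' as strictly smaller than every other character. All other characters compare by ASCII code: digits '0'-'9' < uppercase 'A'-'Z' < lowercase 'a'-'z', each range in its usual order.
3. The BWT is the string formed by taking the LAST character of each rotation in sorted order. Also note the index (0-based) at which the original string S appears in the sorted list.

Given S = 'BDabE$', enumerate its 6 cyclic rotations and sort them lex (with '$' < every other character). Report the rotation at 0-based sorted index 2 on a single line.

Answer: DabE$B

Derivation:
All 6 rotations (rotation i = S[i:]+S[:i]):
  rot[0] = BDabE$
  rot[1] = DabE$B
  rot[2] = abE$BD
  rot[3] = bE$BDa
  rot[4] = E$BDab
  rot[5] = $BDabE
Sorted (with $ < everything):
  sorted[0] = $BDabE
  sorted[1] = BDabE$
  sorted[2] = DabE$B
  sorted[3] = E$BDab
  sorted[4] = abE$BD
  sorted[5] = bE$BDa
sorted[2] = DabE$B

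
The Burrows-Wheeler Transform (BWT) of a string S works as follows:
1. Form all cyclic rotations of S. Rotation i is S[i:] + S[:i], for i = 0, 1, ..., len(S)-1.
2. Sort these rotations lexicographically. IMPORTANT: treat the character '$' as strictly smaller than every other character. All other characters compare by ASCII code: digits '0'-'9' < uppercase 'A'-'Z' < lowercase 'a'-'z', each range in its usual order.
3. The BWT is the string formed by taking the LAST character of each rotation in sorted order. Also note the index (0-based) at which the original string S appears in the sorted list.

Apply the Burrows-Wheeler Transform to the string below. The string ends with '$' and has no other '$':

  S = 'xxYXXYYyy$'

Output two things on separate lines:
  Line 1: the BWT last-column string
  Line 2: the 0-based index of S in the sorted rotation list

Answer: yYXxXYx$yY
7

Derivation:
All 10 rotations (rotation i = S[i:]+S[:i]):
  rot[0] = xxYXXYYyy$
  rot[1] = xYXXYYyy$x
  rot[2] = YXXYYyy$xx
  rot[3] = XXYYyy$xxY
  rot[4] = XYYyy$xxYX
  rot[5] = YYyy$xxYXX
  rot[6] = Yyy$xxYXXY
  rot[7] = yy$xxYXXYY
  rot[8] = y$xxYXXYYy
  rot[9] = $xxYXXYYyy
Sorted (with $ < everything):
  sorted[0] = $xxYXXYYyy  (last char: 'y')
  sorted[1] = XXYYyy$xxY  (last char: 'Y')
  sorted[2] = XYYyy$xxYX  (last char: 'X')
  sorted[3] = YXXYYyy$xx  (last char: 'x')
  sorted[4] = YYyy$xxYXX  (last char: 'X')
  sorted[5] = Yyy$xxYXXY  (last char: 'Y')
  sorted[6] = xYXXYYyy$x  (last char: 'x')
  sorted[7] = xxYXXYYyy$  (last char: '$')
  sorted[8] = y$xxYXXYYy  (last char: 'y')
  sorted[9] = yy$xxYXXYY  (last char: 'Y')
Last column: yYXxXYx$yY
Original string S is at sorted index 7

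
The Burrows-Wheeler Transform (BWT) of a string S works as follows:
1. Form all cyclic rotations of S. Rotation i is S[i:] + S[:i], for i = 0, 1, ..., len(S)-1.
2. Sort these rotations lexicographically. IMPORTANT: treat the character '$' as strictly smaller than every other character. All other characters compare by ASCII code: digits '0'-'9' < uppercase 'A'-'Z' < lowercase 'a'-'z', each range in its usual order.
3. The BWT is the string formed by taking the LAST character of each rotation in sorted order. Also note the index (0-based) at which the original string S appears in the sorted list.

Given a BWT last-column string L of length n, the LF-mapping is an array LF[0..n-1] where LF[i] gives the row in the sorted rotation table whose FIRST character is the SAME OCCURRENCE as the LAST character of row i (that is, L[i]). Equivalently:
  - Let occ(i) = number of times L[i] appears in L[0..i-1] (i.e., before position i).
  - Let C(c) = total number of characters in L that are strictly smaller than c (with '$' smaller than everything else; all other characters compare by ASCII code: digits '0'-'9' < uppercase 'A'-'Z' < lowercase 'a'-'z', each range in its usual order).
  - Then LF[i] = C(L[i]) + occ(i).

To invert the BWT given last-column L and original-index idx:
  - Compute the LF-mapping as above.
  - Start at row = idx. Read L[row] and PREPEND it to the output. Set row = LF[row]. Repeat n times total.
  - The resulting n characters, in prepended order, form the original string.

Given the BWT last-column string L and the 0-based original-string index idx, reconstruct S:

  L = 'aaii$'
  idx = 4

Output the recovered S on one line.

Answer: iiaa$

Derivation:
LF mapping: 1 2 3 4 0
Walk LF starting at row 4, prepending L[row]:
  step 1: row=4, L[4]='$', prepend. Next row=LF[4]=0
  step 2: row=0, L[0]='a', prepend. Next row=LF[0]=1
  step 3: row=1, L[1]='a', prepend. Next row=LF[1]=2
  step 4: row=2, L[2]='i', prepend. Next row=LF[2]=3
  step 5: row=3, L[3]='i', prepend. Next row=LF[3]=4
Reversed output: iiaa$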